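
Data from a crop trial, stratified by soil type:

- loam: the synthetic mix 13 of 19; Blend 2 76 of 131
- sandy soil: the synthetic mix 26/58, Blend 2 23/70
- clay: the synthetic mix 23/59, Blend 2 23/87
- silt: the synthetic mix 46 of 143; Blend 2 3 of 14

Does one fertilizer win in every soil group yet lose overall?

Loam: the synthetic mix 13/19 = 68.4%, Blend 2 76/131 = 58.0% → the synthetic mix
Sandy soil: the synthetic mix 26/58 = 44.8%, Blend 2 23/70 = 32.9% → the synthetic mix
Clay: the synthetic mix 23/59 = 39.0%, Blend 2 23/87 = 26.4% → the synthetic mix
Silt: the synthetic mix 46/143 = 32.2%, Blend 2 3/14 = 21.4% → the synthetic mix
Overall: the synthetic mix 108/279 = 38.7%, Blend 2 125/302 = 41.4% → Blend 2
The synthetic mix wins each soil group but Blend 2 wins overall — the comparison reverses. The synthetic mix's plots skew toward silt, which has a lower base rate.

Yes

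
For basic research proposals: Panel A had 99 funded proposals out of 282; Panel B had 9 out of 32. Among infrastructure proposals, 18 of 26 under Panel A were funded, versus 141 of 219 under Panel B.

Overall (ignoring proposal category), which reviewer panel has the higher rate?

Panel B

Basic research: Panel A 99/282 = 35.1%, Panel B 9/32 = 28.1% → Panel A
Infrastructure: Panel A 18/26 = 69.2%, Panel B 141/219 = 64.4% → Panel A
Overall: Panel A 117/308 = 38.0%, Panel B 150/251 = 59.8% → Panel B
(Panel A wins every proposal group but Panel B wins overall — Panel A's proposals skew toward the low-rate basic research group.)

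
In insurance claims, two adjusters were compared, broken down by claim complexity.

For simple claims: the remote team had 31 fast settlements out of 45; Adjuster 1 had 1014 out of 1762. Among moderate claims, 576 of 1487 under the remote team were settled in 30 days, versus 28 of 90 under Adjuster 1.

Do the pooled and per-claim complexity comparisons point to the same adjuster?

Simple: the remote team 31/45 = 68.9%, Adjuster 1 1014/1762 = 57.5% → the remote team
Moderate: the remote team 576/1487 = 38.7%, Adjuster 1 28/90 = 31.1% → the remote team
Overall: the remote team 607/1532 = 39.6%, Adjuster 1 1042/1852 = 56.3% → Adjuster 1
The remote team wins each claim group but Adjuster 1 wins overall — the comparison reverses. The remote team's claims skew toward moderate, which has a lower base rate.

No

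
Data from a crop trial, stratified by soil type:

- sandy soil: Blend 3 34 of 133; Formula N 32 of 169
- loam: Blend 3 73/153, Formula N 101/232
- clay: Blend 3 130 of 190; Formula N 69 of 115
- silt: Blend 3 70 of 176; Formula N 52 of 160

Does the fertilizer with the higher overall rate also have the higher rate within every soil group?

Yes

Sandy soil: Blend 3 34/133 = 25.6%, Formula N 32/169 = 18.9% → Blend 3
Loam: Blend 3 73/153 = 47.7%, Formula N 101/232 = 43.5% → Blend 3
Clay: Blend 3 130/190 = 68.4%, Formula N 69/115 = 60.0% → Blend 3
Silt: Blend 3 70/176 = 39.8%, Formula N 52/160 = 32.5% → Blend 3
Overall: Blend 3 307/652 = 47.1%, Formula N 254/676 = 37.6% → Blend 3
Blend 3 wins overall and in every soil group — no reversal.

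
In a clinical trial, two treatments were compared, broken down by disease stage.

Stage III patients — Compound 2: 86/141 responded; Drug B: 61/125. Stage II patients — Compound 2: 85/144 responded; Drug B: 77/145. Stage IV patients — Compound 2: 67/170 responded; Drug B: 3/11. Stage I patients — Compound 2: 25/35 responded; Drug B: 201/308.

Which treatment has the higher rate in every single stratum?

Compound 2

Stage III: Compound 2 86/141 = 61.0%, Drug B 61/125 = 48.8% → Compound 2
Stage II: Compound 2 85/144 = 59.0%, Drug B 77/145 = 53.1% → Compound 2
Stage IV: Compound 2 67/170 = 39.4%, Drug B 3/11 = 27.3% → Compound 2
Stage I: Compound 2 25/35 = 71.4%, Drug B 201/308 = 65.3% → Compound 2
Compound 2 has the higher rate in all 4 groups.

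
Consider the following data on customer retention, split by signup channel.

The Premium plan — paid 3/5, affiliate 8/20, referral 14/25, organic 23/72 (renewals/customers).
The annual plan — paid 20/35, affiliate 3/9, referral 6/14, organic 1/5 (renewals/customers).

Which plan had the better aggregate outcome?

Paid: the Premium plan 3/5 = 60.0%, the annual plan 20/35 = 57.1% → the Premium plan
Affiliate: the Premium plan 8/20 = 40.0%, the annual plan 3/9 = 33.3% → the Premium plan
Referral: the Premium plan 14/25 = 56.0%, the annual plan 6/14 = 42.9% → the Premium plan
Organic: the Premium plan 23/72 = 31.9%, the annual plan 1/5 = 20.0% → the Premium plan
Overall: the Premium plan 48/122 = 39.3%, the annual plan 30/63 = 47.6% → the annual plan
(The Premium plan wins every signup group but the annual plan wins overall — the Premium plan's customers skew toward the low-rate organic group.)

the annual plan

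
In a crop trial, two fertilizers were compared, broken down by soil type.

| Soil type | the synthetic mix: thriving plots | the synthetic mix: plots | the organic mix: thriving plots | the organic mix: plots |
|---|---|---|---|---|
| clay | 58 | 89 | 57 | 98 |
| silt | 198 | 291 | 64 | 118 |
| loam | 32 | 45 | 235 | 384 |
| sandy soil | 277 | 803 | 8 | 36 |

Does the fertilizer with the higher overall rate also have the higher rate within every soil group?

Clay: the synthetic mix 58/89 = 65.2%, the organic mix 57/98 = 58.2% → the synthetic mix
Silt: the synthetic mix 198/291 = 68.0%, the organic mix 64/118 = 54.2% → the synthetic mix
Loam: the synthetic mix 32/45 = 71.1%, the organic mix 235/384 = 61.2% → the synthetic mix
Sandy soil: the synthetic mix 277/803 = 34.5%, the organic mix 8/36 = 22.2% → the synthetic mix
Overall: the synthetic mix 565/1228 = 46.0%, the organic mix 364/636 = 57.2% → the organic mix
The synthetic mix wins each soil group but the organic mix wins overall — the comparison reverses. The synthetic mix's plots skew toward sandy soil, which has a lower base rate.

No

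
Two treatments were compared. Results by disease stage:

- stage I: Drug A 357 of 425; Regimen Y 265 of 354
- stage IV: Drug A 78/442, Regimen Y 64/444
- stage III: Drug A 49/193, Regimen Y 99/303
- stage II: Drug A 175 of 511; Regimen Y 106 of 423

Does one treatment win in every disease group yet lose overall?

No

Stage I: Drug A 357/425 = 84.0%, Regimen Y 265/354 = 74.9% → Drug A
Stage IV: Drug A 78/442 = 17.6%, Regimen Y 64/444 = 14.4% → Drug A
Stage III: Drug A 49/193 = 25.4%, Regimen Y 99/303 = 32.7% → Regimen Y
Stage II: Drug A 175/511 = 34.2%, Regimen Y 106/423 = 25.1% → Drug A
Overall: Drug A 659/1571 = 41.9%, Regimen Y 534/1524 = 35.0% → Drug A
Neither sweeps: Drug A wins 3 of 4 groups, Regimen Y wins 1. Drug A wins overall but not every group — no Simpson reversal.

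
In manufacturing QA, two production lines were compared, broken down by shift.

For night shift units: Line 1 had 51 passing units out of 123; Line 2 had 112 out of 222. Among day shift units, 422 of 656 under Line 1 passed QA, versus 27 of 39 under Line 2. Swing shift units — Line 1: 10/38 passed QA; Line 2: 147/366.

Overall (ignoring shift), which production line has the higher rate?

Night shift: Line 1 51/123 = 41.5%, Line 2 112/222 = 50.5% → Line 2
Day shift: Line 1 422/656 = 64.3%, Line 2 27/39 = 69.2% → Line 2
Swing shift: Line 1 10/38 = 26.3%, Line 2 147/366 = 40.2% → Line 2
Overall: Line 1 483/817 = 59.1%, Line 2 286/627 = 45.6% → Line 1
(Line 2 wins every shift group but Line 1 wins overall — Line 2's units skew toward the low-rate swing shift group.)

Line 1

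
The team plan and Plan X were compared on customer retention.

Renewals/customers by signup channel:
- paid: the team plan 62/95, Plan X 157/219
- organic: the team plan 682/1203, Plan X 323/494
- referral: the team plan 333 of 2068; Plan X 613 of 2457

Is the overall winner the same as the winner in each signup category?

Paid: the team plan 62/95 = 65.3%, Plan X 157/219 = 71.7% → Plan X
Organic: the team plan 682/1203 = 56.7%, Plan X 323/494 = 65.4% → Plan X
Referral: the team plan 333/2068 = 16.1%, Plan X 613/2457 = 24.9% → Plan X
Overall: the team plan 1077/3366 = 32.0%, Plan X 1093/3170 = 34.5% → Plan X
Plan X wins overall and in every signup group — no reversal.

Yes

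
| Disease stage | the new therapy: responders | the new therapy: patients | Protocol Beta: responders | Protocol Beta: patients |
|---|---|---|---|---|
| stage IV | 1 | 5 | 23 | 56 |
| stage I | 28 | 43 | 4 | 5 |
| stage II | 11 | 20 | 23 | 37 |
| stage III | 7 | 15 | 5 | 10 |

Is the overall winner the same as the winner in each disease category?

Stage IV: the new therapy 1/5 = 20.0%, Protocol Beta 23/56 = 41.1% → Protocol Beta
Stage I: the new therapy 28/43 = 65.1%, Protocol Beta 4/5 = 80.0% → Protocol Beta
Stage II: the new therapy 11/20 = 55.0%, Protocol Beta 23/37 = 62.2% → Protocol Beta
Stage III: the new therapy 7/15 = 46.7%, Protocol Beta 5/10 = 50.0% → Protocol Beta
Overall: the new therapy 47/83 = 56.6%, Protocol Beta 55/108 = 50.9% → the new therapy
Protocol Beta wins each disease group but the new therapy wins overall — the comparison reverses. Protocol Beta's patients skew toward stage IV, which has a lower base rate.

No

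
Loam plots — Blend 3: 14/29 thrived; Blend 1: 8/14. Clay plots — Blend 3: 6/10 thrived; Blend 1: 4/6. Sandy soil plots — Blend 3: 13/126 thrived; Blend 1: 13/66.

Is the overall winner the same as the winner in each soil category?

Loam: Blend 3 14/29 = 48.3%, Blend 1 8/14 = 57.1% → Blend 1
Clay: Blend 3 6/10 = 60.0%, Blend 1 4/6 = 66.7% → Blend 1
Sandy soil: Blend 3 13/126 = 10.3%, Blend 1 13/66 = 19.7% → Blend 1
Overall: Blend 3 33/165 = 20.0%, Blend 1 25/86 = 29.1% → Blend 1
Blend 1 wins overall and in every soil group — no reversal.

Yes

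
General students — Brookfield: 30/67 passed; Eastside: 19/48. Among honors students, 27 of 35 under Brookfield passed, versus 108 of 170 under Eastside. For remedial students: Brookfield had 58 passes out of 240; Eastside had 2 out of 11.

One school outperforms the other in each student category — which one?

General: Brookfield 30/67 = 44.8%, Eastside 19/48 = 39.6% → Brookfield
Honors: Brookfield 27/35 = 77.1%, Eastside 108/170 = 63.5% → Brookfield
Remedial: Brookfield 58/240 = 24.2%, Eastside 2/11 = 18.2% → Brookfield
Brookfield has the higher rate in all 3 groups.

Brookfield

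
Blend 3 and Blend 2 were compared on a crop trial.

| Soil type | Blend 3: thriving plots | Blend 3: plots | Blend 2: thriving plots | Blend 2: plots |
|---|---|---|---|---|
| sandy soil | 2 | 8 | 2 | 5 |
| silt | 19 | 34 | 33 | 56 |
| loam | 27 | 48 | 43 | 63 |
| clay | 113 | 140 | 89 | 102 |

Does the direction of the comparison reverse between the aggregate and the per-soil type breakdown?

Sandy soil: Blend 3 2/8 = 25.0%, Blend 2 2/5 = 40.0% → Blend 2
Silt: Blend 3 19/34 = 55.9%, Blend 2 33/56 = 58.9% → Blend 2
Loam: Blend 3 27/48 = 56.2%, Blend 2 43/63 = 68.3% → Blend 2
Clay: Blend 3 113/140 = 80.7%, Blend 2 89/102 = 87.3% → Blend 2
Overall: Blend 3 161/230 = 70.0%, Blend 2 167/226 = 73.9% → Blend 2
Blend 2 wins overall and in every soil group — no reversal.

No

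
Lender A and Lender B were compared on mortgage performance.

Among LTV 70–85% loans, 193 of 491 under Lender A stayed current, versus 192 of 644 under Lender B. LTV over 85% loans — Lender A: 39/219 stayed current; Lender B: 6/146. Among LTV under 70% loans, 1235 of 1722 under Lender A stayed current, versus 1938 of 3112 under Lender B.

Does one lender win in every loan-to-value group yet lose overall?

No

LTV 70–85%: Lender A 193/491 = 39.3%, Lender B 192/644 = 29.8% → Lender A
LTV over 85%: Lender A 39/219 = 17.8%, Lender B 6/146 = 4.1% → Lender A
LTV under 70%: Lender A 1235/1722 = 71.7%, Lender B 1938/3112 = 62.3% → Lender A
Overall: Lender A 1467/2432 = 60.3%, Lender B 2136/3902 = 54.7% → Lender A
Lender A wins overall and in every loan-to-value group — no reversal.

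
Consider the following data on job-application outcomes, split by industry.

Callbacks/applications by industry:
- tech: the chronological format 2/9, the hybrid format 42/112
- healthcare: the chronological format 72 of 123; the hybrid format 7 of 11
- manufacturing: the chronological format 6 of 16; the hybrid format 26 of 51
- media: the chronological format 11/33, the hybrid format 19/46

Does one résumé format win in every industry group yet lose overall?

Yes

Tech: the chronological format 2/9 = 22.2%, the hybrid format 42/112 = 37.5% → the hybrid format
Healthcare: the chronological format 72/123 = 58.5%, the hybrid format 7/11 = 63.6% → the hybrid format
Manufacturing: the chronological format 6/16 = 37.5%, the hybrid format 26/51 = 51.0% → the hybrid format
Media: the chronological format 11/33 = 33.3%, the hybrid format 19/46 = 41.3% → the hybrid format
Overall: the chronological format 91/181 = 50.3%, the hybrid format 94/220 = 42.7% → the chronological format
The hybrid format wins each industry group but the chronological format wins overall — the comparison reverses. The hybrid format's applications skew toward tech, which has a lower base rate.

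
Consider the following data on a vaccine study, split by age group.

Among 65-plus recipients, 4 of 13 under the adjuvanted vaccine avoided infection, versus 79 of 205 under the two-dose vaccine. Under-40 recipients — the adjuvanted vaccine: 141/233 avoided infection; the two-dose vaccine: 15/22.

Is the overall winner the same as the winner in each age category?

No

65-plus: the adjuvanted vaccine 4/13 = 30.8%, the two-dose vaccine 79/205 = 38.5% → the two-dose vaccine
Under-40: the adjuvanted vaccine 141/233 = 60.5%, the two-dose vaccine 15/22 = 68.2% → the two-dose vaccine
Overall: the adjuvanted vaccine 145/246 = 58.9%, the two-dose vaccine 94/227 = 41.4% → the adjuvanted vaccine
The two-dose vaccine wins each age group but the adjuvanted vaccine wins overall — the comparison reverses. The two-dose vaccine's recipients skew toward 65-plus, which has a lower base rate.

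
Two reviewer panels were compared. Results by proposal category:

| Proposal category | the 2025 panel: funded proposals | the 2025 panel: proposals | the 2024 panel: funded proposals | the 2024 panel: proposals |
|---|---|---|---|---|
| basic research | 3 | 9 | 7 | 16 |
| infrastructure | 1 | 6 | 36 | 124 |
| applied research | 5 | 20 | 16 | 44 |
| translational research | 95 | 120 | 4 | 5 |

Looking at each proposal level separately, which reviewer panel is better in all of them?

Basic research: the 2025 panel 3/9 = 33.3%, the 2024 panel 7/16 = 43.8% → the 2024 panel
Infrastructure: the 2025 panel 1/6 = 16.7%, the 2024 panel 36/124 = 29.0% → the 2024 panel
Applied research: the 2025 panel 5/20 = 25.0%, the 2024 panel 16/44 = 36.4% → the 2024 panel
Translational research: the 2025 panel 95/120 = 79.2%, the 2024 panel 4/5 = 80.0% → the 2024 panel
The 2024 panel has the higher rate in all 4 groups.

the 2024 panel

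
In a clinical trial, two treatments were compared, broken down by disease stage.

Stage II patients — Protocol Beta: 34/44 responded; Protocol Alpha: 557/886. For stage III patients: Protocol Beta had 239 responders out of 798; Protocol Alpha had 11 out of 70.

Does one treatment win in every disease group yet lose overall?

Stage II: Protocol Beta 34/44 = 77.3%, Protocol Alpha 557/886 = 62.9% → Protocol Beta
Stage III: Protocol Beta 239/798 = 29.9%, Protocol Alpha 11/70 = 15.7% → Protocol Beta
Overall: Protocol Beta 273/842 = 32.4%, Protocol Alpha 568/956 = 59.4% → Protocol Alpha
Protocol Beta wins each disease group but Protocol Alpha wins overall — the comparison reverses. Protocol Beta's patients skew toward stage III, which has a lower base rate.

Yes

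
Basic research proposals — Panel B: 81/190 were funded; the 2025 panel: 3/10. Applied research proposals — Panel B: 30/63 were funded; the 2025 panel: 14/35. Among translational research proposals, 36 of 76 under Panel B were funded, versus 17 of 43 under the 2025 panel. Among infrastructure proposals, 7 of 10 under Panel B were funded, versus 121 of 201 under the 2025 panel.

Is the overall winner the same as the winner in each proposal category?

No

Basic research: Panel B 81/190 = 42.6%, the 2025 panel 3/10 = 30.0% → Panel B
Applied research: Panel B 30/63 = 47.6%, the 2025 panel 14/35 = 40.0% → Panel B
Translational research: Panel B 36/76 = 47.4%, the 2025 panel 17/43 = 39.5% → Panel B
Infrastructure: Panel B 7/10 = 70.0%, the 2025 panel 121/201 = 60.2% → Panel B
Overall: Panel B 154/339 = 45.4%, the 2025 panel 155/289 = 53.6% → the 2025 panel
Panel B wins each proposal group but the 2025 panel wins overall — the comparison reverses. Panel B's proposals skew toward basic research, which has a lower base rate.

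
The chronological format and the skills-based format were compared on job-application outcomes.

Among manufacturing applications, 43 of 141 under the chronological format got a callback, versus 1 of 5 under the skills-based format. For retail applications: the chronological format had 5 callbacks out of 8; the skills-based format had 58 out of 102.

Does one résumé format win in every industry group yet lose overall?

Manufacturing: the chronological format 43/141 = 30.5%, the skills-based format 1/5 = 20.0% → the chronological format
Retail: the chronological format 5/8 = 62.5%, the skills-based format 58/102 = 56.9% → the chronological format
Overall: the chronological format 48/149 = 32.2%, the skills-based format 59/107 = 55.1% → the skills-based format
The chronological format wins each industry group but the skills-based format wins overall — the comparison reverses. The chronological format's applications skew toward manufacturing, which has a lower base rate.

Yes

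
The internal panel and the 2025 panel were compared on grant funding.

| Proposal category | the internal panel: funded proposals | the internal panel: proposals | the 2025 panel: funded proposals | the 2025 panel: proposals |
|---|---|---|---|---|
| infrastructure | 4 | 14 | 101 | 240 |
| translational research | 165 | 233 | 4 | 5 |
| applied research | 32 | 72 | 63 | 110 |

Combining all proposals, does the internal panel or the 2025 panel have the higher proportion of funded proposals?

the internal panel

Infrastructure: the internal panel 4/14 = 28.6%, the 2025 panel 101/240 = 42.1% → the 2025 panel
Translational research: the internal panel 165/233 = 70.8%, the 2025 panel 4/5 = 80.0% → the 2025 panel
Applied research: the internal panel 32/72 = 44.4%, the 2025 panel 63/110 = 57.3% → the 2025 panel
Overall: the internal panel 201/319 = 63.0%, the 2025 panel 168/355 = 47.3% → the internal panel
(The 2025 panel wins every proposal group but the internal panel wins overall — the 2025 panel's proposals skew toward the low-rate infrastructure group.)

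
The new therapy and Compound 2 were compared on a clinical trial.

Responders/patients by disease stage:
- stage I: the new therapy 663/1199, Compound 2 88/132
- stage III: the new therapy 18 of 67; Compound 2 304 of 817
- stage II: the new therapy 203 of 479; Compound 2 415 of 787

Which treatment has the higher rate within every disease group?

Compound 2

Stage I: the new therapy 663/1199 = 55.3%, Compound 2 88/132 = 66.7% → Compound 2
Stage III: the new therapy 18/67 = 26.9%, Compound 2 304/817 = 37.2% → Compound 2
Stage II: the new therapy 203/479 = 42.4%, Compound 2 415/787 = 52.7% → Compound 2
Compound 2 has the higher rate in all 3 groups.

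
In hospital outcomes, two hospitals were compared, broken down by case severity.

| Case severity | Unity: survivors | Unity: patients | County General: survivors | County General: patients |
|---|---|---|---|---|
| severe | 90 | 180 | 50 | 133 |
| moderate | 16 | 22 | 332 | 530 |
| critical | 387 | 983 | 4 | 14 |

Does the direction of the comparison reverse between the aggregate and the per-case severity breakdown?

Severe: Unity 90/180 = 50.0%, County General 50/133 = 37.6% → Unity
Moderate: Unity 16/22 = 72.7%, County General 332/530 = 62.6% → Unity
Critical: Unity 387/983 = 39.4%, County General 4/14 = 28.6% → Unity
Overall: Unity 493/1185 = 41.6%, County General 386/677 = 57.0% → County General
Unity wins each case group but County General wins overall — the comparison reverses. Unity's patients skew toward critical, which has a lower base rate.

Yes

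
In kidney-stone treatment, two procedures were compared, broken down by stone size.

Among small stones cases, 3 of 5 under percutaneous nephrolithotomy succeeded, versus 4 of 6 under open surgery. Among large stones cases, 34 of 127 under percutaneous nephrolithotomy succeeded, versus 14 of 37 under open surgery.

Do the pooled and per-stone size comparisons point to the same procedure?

Yes

Small stones: percutaneous nephrolithotomy 3/5 = 60.0%, open surgery 4/6 = 66.7% → open surgery
Large stones: percutaneous nephrolithotomy 34/127 = 26.8%, open surgery 14/37 = 37.8% → open surgery
Overall: percutaneous nephrolithotomy 37/132 = 28.0%, open surgery 18/43 = 41.9% → open surgery
Open surgery wins overall and in every stone group — no reversal.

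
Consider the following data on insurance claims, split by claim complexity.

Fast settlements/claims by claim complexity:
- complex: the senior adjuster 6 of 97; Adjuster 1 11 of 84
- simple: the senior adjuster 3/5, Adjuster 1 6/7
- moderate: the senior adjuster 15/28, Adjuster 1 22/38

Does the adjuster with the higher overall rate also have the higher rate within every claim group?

Yes

Complex: the senior adjuster 6/97 = 6.2%, Adjuster 1 11/84 = 13.1% → Adjuster 1
Simple: the senior adjuster 3/5 = 60.0%, Adjuster 1 6/7 = 85.7% → Adjuster 1
Moderate: the senior adjuster 15/28 = 53.6%, Adjuster 1 22/38 = 57.9% → Adjuster 1
Overall: the senior adjuster 24/130 = 18.5%, Adjuster 1 39/129 = 30.2% → Adjuster 1
Adjuster 1 wins overall and in every claim group — no reversal.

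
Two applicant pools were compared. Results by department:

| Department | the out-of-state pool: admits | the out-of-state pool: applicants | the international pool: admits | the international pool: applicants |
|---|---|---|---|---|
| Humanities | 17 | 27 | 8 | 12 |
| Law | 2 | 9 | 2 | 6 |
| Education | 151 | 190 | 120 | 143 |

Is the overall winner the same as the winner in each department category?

Humanities: the out-of-state pool 17/27 = 63.0%, the international pool 8/12 = 66.7% → the international pool
Law: the out-of-state pool 2/9 = 22.2%, the international pool 2/6 = 33.3% → the international pool
Education: the out-of-state pool 151/190 = 79.5%, the international pool 120/143 = 83.9% → the international pool
Overall: the out-of-state pool 170/226 = 75.2%, the international pool 130/161 = 80.7% → the international pool
The international pool wins overall and in every department group — no reversal.

Yes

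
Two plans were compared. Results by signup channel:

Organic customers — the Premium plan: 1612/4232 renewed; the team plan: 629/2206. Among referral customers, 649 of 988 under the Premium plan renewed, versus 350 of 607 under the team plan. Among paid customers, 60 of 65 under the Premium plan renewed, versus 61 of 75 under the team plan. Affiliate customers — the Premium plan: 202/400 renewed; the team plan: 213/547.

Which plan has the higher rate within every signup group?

Organic: the Premium plan 1612/4232 = 38.1%, the team plan 629/2206 = 28.5% → the Premium plan
Referral: the Premium plan 649/988 = 65.7%, the team plan 350/607 = 57.7% → the Premium plan
Paid: the Premium plan 60/65 = 92.3%, the team plan 61/75 = 81.3% → the Premium plan
Affiliate: the Premium plan 202/400 = 50.5%, the team plan 213/547 = 38.9% → the Premium plan
The Premium plan has the higher rate in all 4 groups.

the Premium plan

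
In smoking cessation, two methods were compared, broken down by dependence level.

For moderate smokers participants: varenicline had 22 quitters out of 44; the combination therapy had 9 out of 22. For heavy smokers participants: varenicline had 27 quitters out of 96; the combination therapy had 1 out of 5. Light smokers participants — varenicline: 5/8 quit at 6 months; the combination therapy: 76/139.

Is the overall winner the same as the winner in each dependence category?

No

Moderate smokers: varenicline 22/44 = 50.0%, the combination therapy 9/22 = 40.9% → varenicline
Heavy smokers: varenicline 27/96 = 28.1%, the combination therapy 1/5 = 20.0% → varenicline
Light smokers: varenicline 5/8 = 62.5%, the combination therapy 76/139 = 54.7% → varenicline
Overall: varenicline 54/148 = 36.5%, the combination therapy 86/166 = 51.8% → the combination therapy
Varenicline wins each dependence group but the combination therapy wins overall — the comparison reverses. Varenicline's participants skew toward heavy smokers, which has a lower base rate.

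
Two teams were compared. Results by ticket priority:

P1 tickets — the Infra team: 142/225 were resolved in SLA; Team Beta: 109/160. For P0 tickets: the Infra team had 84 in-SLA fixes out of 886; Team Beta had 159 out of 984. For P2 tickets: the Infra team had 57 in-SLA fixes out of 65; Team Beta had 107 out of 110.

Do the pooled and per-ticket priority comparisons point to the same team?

P1: the Infra team 142/225 = 63.1%, Team Beta 109/160 = 68.1% → Team Beta
P0: the Infra team 84/886 = 9.5%, Team Beta 159/984 = 16.2% → Team Beta
P2: the Infra team 57/65 = 87.7%, Team Beta 107/110 = 97.3% → Team Beta
Overall: the Infra team 283/1176 = 24.1%, Team Beta 375/1254 = 29.9% → Team Beta
Team Beta wins overall and in every ticket group — no reversal.

Yes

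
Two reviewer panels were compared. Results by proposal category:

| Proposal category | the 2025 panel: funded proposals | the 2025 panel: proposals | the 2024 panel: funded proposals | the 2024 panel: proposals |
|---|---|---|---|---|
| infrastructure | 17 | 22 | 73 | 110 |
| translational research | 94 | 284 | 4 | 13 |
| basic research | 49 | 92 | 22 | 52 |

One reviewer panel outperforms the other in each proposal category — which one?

Infrastructure: the 2025 panel 17/22 = 77.3%, the 2024 panel 73/110 = 66.4% → the 2025 panel
Translational research: the 2025 panel 94/284 = 33.1%, the 2024 panel 4/13 = 30.8% → the 2025 panel
Basic research: the 2025 panel 49/92 = 53.3%, the 2024 panel 22/52 = 42.3% → the 2025 panel
The 2025 panel has the higher rate in all 3 groups.

the 2025 panel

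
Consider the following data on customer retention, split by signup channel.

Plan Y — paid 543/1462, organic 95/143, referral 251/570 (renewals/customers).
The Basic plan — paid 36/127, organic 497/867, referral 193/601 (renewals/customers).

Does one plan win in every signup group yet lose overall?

Yes

Paid: Plan Y 543/1462 = 37.1%, the Basic plan 36/127 = 28.3% → Plan Y
Organic: Plan Y 95/143 = 66.4%, the Basic plan 497/867 = 57.3% → Plan Y
Referral: Plan Y 251/570 = 44.0%, the Basic plan 193/601 = 32.1% → Plan Y
Overall: Plan Y 889/2175 = 40.9%, the Basic plan 726/1595 = 45.5% → the Basic plan
Plan Y wins each signup group but the Basic plan wins overall — the comparison reverses. Plan Y's customers skew toward paid, which has a lower base rate.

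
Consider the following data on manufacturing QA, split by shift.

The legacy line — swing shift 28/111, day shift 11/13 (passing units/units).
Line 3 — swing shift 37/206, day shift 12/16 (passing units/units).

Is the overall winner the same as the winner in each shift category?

Yes

Swing shift: the legacy line 28/111 = 25.2%, Line 3 37/206 = 18.0% → the legacy line
Day shift: the legacy line 11/13 = 84.6%, Line 3 12/16 = 75.0% → the legacy line
Overall: the legacy line 39/124 = 31.5%, Line 3 49/222 = 22.1% → the legacy line
The legacy line wins overall and in every shift group — no reversal.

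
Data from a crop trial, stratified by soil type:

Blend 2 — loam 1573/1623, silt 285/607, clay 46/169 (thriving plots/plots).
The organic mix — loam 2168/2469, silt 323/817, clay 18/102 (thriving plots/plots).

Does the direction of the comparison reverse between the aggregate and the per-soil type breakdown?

Loam: Blend 2 1573/1623 = 96.9%, the organic mix 2168/2469 = 87.8% → Blend 2
Silt: Blend 2 285/607 = 47.0%, the organic mix 323/817 = 39.5% → Blend 2
Clay: Blend 2 46/169 = 27.2%, the organic mix 18/102 = 17.6% → Blend 2
Overall: Blend 2 1904/2399 = 79.4%, the organic mix 2509/3388 = 74.1% → Blend 2
Blend 2 wins overall and in every soil group — no reversal.

No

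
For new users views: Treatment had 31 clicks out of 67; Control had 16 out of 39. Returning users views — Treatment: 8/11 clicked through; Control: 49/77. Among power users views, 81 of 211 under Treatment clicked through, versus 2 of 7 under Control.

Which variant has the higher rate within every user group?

Treatment

New users: Treatment 31/67 = 46.3%, Control 16/39 = 41.0% → Treatment
Returning users: Treatment 8/11 = 72.7%, Control 49/77 = 63.6% → Treatment
Power users: Treatment 81/211 = 38.4%, Control 2/7 = 28.6% → Treatment
Treatment has the higher rate in all 3 groups.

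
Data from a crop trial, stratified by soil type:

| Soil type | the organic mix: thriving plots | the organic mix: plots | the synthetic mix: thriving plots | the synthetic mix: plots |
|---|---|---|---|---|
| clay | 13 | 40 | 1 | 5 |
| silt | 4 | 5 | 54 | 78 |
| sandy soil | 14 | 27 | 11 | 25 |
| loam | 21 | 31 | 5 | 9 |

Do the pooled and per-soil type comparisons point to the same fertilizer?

Clay: the organic mix 13/40 = 32.5%, the synthetic mix 1/5 = 20.0% → the organic mix
Silt: the organic mix 4/5 = 80.0%, the synthetic mix 54/78 = 69.2% → the organic mix
Sandy soil: the organic mix 14/27 = 51.9%, the synthetic mix 11/25 = 44.0% → the organic mix
Loam: the organic mix 21/31 = 67.7%, the synthetic mix 5/9 = 55.6% → the organic mix
Overall: the organic mix 52/103 = 50.5%, the synthetic mix 71/117 = 60.7% → the synthetic mix
The organic mix wins each soil group but the synthetic mix wins overall — the comparison reverses. The organic mix's plots skew toward clay, which has a lower base rate.

No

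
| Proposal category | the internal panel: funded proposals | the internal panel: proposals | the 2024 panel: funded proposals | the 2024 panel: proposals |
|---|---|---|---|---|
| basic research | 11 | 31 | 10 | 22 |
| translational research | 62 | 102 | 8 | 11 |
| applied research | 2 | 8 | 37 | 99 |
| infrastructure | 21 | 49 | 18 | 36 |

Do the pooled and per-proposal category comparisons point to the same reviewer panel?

Basic research: the internal panel 11/31 = 35.5%, the 2024 panel 10/22 = 45.5% → the 2024 panel
Translational research: the internal panel 62/102 = 60.8%, the 2024 panel 8/11 = 72.7% → the 2024 panel
Applied research: the internal panel 2/8 = 25.0%, the 2024 panel 37/99 = 37.4% → the 2024 panel
Infrastructure: the internal panel 21/49 = 42.9%, the 2024 panel 18/36 = 50.0% → the 2024 panel
Overall: the internal panel 96/190 = 50.5%, the 2024 panel 73/168 = 43.5% → the internal panel
The 2024 panel wins each proposal group but the internal panel wins overall — the comparison reverses. The 2024 panel's proposals skew toward applied research, which has a lower base rate.

No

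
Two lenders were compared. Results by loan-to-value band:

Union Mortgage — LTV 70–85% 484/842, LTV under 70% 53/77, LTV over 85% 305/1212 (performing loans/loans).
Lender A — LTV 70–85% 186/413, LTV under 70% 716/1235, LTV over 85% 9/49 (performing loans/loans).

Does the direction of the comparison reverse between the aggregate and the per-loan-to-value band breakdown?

Yes

LTV 70–85%: Union Mortgage 484/842 = 57.5%, Lender A 186/413 = 45.0% → Union Mortgage
LTV under 70%: Union Mortgage 53/77 = 68.8%, Lender A 716/1235 = 58.0% → Union Mortgage
LTV over 85%: Union Mortgage 305/1212 = 25.2%, Lender A 9/49 = 18.4% → Union Mortgage
Overall: Union Mortgage 842/2131 = 39.5%, Lender A 911/1697 = 53.7% → Lender A
Union Mortgage wins each loan-to-value group but Lender A wins overall — the comparison reverses. Union Mortgage's loans skew toward LTV over 85%, which has a lower base rate.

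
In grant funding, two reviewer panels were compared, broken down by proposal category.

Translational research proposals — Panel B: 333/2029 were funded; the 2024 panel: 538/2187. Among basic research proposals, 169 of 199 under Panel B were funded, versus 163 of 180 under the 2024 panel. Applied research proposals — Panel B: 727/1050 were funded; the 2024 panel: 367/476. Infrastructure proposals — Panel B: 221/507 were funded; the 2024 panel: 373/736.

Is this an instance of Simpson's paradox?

Translational research: Panel B 333/2029 = 16.4%, the 2024 panel 538/2187 = 24.6% → the 2024 panel
Basic research: Panel B 169/199 = 84.9%, the 2024 panel 163/180 = 90.6% → the 2024 panel
Applied research: Panel B 727/1050 = 69.2%, the 2024 panel 367/476 = 77.1% → the 2024 panel
Infrastructure: Panel B 221/507 = 43.6%, the 2024 panel 373/736 = 50.7% → the 2024 panel
Overall: Panel B 1450/3785 = 38.3%, the 2024 panel 1441/3579 = 40.3% → the 2024 panel
The 2024 panel wins overall and in every proposal group — no reversal.

No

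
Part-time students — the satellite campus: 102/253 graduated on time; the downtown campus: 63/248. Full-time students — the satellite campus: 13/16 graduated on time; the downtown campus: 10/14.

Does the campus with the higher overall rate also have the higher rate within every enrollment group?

Part-time: the satellite campus 102/253 = 40.3%, the downtown campus 63/248 = 25.4% → the satellite campus
Full-time: the satellite campus 13/16 = 81.2%, the downtown campus 10/14 = 71.4% → the satellite campus
Overall: the satellite campus 115/269 = 42.8%, the downtown campus 73/262 = 27.9% → the satellite campus
The satellite campus wins overall and in every enrollment group — no reversal.

Yes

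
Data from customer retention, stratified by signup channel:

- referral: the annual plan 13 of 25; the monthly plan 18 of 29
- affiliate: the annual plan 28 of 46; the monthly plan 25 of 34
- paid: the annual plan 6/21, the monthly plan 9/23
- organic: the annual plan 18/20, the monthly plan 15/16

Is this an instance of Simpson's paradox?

Referral: the annual plan 13/25 = 52.0%, the monthly plan 18/29 = 62.1% → the monthly plan
Affiliate: the annual plan 28/46 = 60.9%, the monthly plan 25/34 = 73.5% → the monthly plan
Paid: the annual plan 6/21 = 28.6%, the monthly plan 9/23 = 39.1% → the monthly plan
Organic: the annual plan 18/20 = 90.0%, the monthly plan 15/16 = 93.8% → the monthly plan
Overall: the annual plan 65/112 = 58.0%, the monthly plan 67/102 = 65.7% → the monthly plan
The monthly plan wins overall and in every signup group — no reversal.

No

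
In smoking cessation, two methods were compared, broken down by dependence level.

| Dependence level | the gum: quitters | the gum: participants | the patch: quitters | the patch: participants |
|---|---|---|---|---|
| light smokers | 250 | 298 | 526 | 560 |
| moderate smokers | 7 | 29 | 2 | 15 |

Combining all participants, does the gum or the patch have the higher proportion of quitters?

Light smokers: the gum 250/298 = 83.9%, the patch 526/560 = 93.9% → the patch
Moderate smokers: the gum 7/29 = 24.1%, the patch 2/15 = 13.3% → the gum
Overall: the gum 257/327 = 78.6%, the patch 528/575 = 91.8% → the patch
(Neither sweeps every dependence group, but the patch has the higher pooled rate.)

the patch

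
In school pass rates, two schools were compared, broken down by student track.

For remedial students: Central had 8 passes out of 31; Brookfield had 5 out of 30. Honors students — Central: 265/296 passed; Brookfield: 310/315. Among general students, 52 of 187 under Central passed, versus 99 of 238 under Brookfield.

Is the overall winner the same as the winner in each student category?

Remedial: Central 8/31 = 25.8%, Brookfield 5/30 = 16.7% → Central
Honors: Central 265/296 = 89.5%, Brookfield 310/315 = 98.4% → Brookfield
General: Central 52/187 = 27.8%, Brookfield 99/238 = 41.6% → Brookfield
Overall: Central 325/514 = 63.2%, Brookfield 414/583 = 71.0% → Brookfield
Neither sweeps: Central wins 1 of 3 groups, Brookfield wins 2. Brookfield wins overall but not every group — no Simpson reversal.

No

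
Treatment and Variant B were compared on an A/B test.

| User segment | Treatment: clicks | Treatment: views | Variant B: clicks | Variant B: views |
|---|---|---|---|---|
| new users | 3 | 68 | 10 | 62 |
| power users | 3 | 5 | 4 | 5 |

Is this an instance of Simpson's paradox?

No

New users: Treatment 3/68 = 4.4%, Variant B 10/62 = 16.1% → Variant B
Power users: Treatment 3/5 = 60.0%, Variant B 4/5 = 80.0% → Variant B
Overall: Treatment 6/73 = 8.2%, Variant B 14/67 = 20.9% → Variant B
Variant B wins overall and in every user group — no reversal.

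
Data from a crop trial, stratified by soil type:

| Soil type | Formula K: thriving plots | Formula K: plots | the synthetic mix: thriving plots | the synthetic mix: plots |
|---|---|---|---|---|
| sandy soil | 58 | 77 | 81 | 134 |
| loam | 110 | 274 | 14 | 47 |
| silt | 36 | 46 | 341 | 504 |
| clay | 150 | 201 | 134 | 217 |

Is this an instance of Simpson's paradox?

Sandy soil: Formula K 58/77 = 75.3%, the synthetic mix 81/134 = 60.4% → Formula K
Loam: Formula K 110/274 = 40.1%, the synthetic mix 14/47 = 29.8% → Formula K
Silt: Formula K 36/46 = 78.3%, the synthetic mix 341/504 = 67.7% → Formula K
Clay: Formula K 150/201 = 74.6%, the synthetic mix 134/217 = 61.8% → Formula K
Overall: Formula K 354/598 = 59.2%, the synthetic mix 570/902 = 63.2% → the synthetic mix
Formula K wins each soil group but the synthetic mix wins overall — the comparison reverses. Formula K's plots skew toward loam, which has a lower base rate.

Yes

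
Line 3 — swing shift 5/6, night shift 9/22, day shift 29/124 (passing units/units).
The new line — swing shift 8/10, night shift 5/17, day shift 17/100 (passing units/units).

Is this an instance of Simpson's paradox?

No

Swing shift: Line 3 5/6 = 83.3%, the new line 8/10 = 80.0% → Line 3
Night shift: Line 3 9/22 = 40.9%, the new line 5/17 = 29.4% → Line 3
Day shift: Line 3 29/124 = 23.4%, the new line 17/100 = 17.0% → Line 3
Overall: Line 3 43/152 = 28.3%, the new line 30/127 = 23.6% → Line 3
Line 3 wins overall and in every shift group — no reversal.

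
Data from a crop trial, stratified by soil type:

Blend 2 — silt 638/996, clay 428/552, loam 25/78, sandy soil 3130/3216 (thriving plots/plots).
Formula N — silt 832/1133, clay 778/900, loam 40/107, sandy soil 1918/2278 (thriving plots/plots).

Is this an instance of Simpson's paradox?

No

Silt: Blend 2 638/996 = 64.1%, Formula N 832/1133 = 73.4% → Formula N
Clay: Blend 2 428/552 = 77.5%, Formula N 778/900 = 86.4% → Formula N
Loam: Blend 2 25/78 = 32.1%, Formula N 40/107 = 37.4% → Formula N
Sandy soil: Blend 2 3130/3216 = 97.3%, Formula N 1918/2278 = 84.2% → Blend 2
Overall: Blend 2 4221/4842 = 87.2%, Formula N 3568/4418 = 80.8% → Blend 2
Neither sweeps: Blend 2 wins 1 of 4 groups, Formula N wins 3. Blend 2 wins overall but not every group — no Simpson reversal.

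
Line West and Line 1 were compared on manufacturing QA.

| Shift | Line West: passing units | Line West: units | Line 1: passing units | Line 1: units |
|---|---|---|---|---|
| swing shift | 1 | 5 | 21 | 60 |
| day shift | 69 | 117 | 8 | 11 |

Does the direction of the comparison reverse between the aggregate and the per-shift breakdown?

Swing shift: Line West 1/5 = 20.0%, Line 1 21/60 = 35.0% → Line 1
Day shift: Line West 69/117 = 59.0%, Line 1 8/11 = 72.7% → Line 1
Overall: Line West 70/122 = 57.4%, Line 1 29/71 = 40.8% → Line West
Line 1 wins each shift group but Line West wins overall — the comparison reverses. Line 1's units skew toward swing shift, which has a lower base rate.

Yes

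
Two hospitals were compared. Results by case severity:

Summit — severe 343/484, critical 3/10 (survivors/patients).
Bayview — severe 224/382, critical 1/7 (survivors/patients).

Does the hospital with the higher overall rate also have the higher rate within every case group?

Severe: Summit 343/484 = 70.9%, Bayview 224/382 = 58.6% → Summit
Critical: Summit 3/10 = 30.0%, Bayview 1/7 = 14.3% → Summit
Overall: Summit 346/494 = 70.0%, Bayview 225/389 = 57.8% → Summit
Summit wins overall and in every case group — no reversal.

Yes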